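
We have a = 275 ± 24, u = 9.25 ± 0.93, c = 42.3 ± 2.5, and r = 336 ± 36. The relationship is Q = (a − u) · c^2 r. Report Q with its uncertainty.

(1.60 ± 0.293) × 10^8

Let w = a − u = 266. δw = √(δa² + δu²) = √(576 + 0.865) = 24.0, so δw/w = 0.0904.
Q is then a monomial in w, c, r:
δQ/Q = √((δw/w)² + (2·δc/c)² + (1·δr/r)²) = √(0.00817 + 0.0140 + 0.0115) = 0.183
Q = 1.6e+08, so δQ = 0.183 × 1.6e+08 = 2.93e+07.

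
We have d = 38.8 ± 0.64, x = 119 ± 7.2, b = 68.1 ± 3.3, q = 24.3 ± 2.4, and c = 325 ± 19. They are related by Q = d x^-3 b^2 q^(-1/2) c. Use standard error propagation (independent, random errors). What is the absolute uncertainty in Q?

1.55

Since Q is a product/quotient, work with relative uncertainties:
  (1·δd/d)² = (1×0.0165)² = 0.000272;  (-3·δx/x)² = (-3×0.0605)² = 0.0329;  (2·δb/b)² = (2×0.0485)² = 0.00939;  (−½·δq/q)² = (-0.5×0.0988)² = 0.00244;  (1·δc/c)² = (1×0.0585)² = 0.00342
δQ/Q = √(0.0485) = 0.220
Q = 7.04, so δQ = 0.220 × 7.04 = 1.55.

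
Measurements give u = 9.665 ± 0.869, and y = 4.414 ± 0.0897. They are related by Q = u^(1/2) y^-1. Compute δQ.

0.0347

Since Q is a product/quotient, work with relative uncertainties:
  (½·δu/u)² = (0.5×0.0899)² = 0.00202;  (-1·δy/y)² = (-1×0.0203)² = 0.000413
δQ/Q = √(0.00243) = 0.0493
Q = 0.7043, so δQ = 0.0493 × 0.7043 = 0.0347.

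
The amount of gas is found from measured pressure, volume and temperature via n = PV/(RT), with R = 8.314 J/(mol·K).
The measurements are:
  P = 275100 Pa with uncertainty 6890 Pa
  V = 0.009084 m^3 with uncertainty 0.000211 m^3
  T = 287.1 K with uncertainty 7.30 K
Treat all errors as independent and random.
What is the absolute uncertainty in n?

0.0446 mol

n is a product of powers, so relative uncertainties combine in quadrature:
  (1·δP/P)² = (1×0.0250)² = 0.000627;  (1·δV/V)² = (1×0.0232)² = 0.000540;  (-1·δT/T)² = (-1×0.0254)² = 0.000647
δn/n = √(0.00181) = 0.0426
n = 1.047 mol, so δn = 0.0426 × 1.047 = 0.0446 mol.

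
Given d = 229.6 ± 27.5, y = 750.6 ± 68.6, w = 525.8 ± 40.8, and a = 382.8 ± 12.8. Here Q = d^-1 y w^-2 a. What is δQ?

Each factor contributes (exponent × relative error)² to (δQ/Q)²:
  (-1·δd/d)² = (-1×0.120)² = 0.0143;  (1·δy/y)² = (1×0.0914)² = 0.00835;  (-2·δw/w)² = (-2×0.0776)² = 0.0241;  (1·δa/a)² = (1×0.0334)² = 0.00112
δQ/Q = √(0.0479) = 0.219
Q = 0.004527, so δQ = 0.219 × 0.004527 = 0.000991.

0.000991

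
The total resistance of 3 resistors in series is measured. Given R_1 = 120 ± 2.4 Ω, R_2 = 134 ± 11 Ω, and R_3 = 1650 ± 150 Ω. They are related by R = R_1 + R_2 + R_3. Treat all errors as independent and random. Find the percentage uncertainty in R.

Each term contributes (cᵢ δxᵢ)² to (δR)²:
  (δR_1)² = 5.76;  (δR_2)² = 121;  (δR_3)² = 22500
δR = √(22600) = 150 Ω
R = 1900 Ω, so δR/R = 150/1900 = 0.0790.

7.90%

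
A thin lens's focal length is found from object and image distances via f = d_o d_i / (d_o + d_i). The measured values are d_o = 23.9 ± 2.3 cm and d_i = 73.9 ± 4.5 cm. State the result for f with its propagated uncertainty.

18.1 ± 1.34 cm

∂f/∂d_o = (d_i/(d_o+d_i))² = 0.571;  ∂f/∂d_i = (d_o/(d_o+d_i))² = 0.0597
δf = √((∂f/∂d_o · δd_o)² + (∂f/∂d_i · δd_i)²) = √(1.72 + 0.0722) = 1.34 cm
f = 18.1 cm.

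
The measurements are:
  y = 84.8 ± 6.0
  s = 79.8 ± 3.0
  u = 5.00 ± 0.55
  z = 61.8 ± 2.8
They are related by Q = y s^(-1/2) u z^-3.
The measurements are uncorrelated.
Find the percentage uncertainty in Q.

Relative error in a monomial: (δQ/Q)² = Σ (nᵢ · δxᵢ/xᵢ)².
  (1·δy/y)² = (1×0.0708)² = 0.00501;  (−½·δs/s)² = (-0.5×0.0376)² = 0.000353;  (1·δu/u)² = (1×0.110)² = 0.0121;  (-3·δz/z)² = (-3×0.0453)² = 0.0185
δQ/Q = √(0.0359) = 0.190

19.0%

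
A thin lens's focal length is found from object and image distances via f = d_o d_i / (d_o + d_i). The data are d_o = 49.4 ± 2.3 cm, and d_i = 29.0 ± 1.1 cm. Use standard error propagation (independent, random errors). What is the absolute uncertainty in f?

∂f/∂d_o = (d_i/(d_o+d_i))² = 0.137;  ∂f/∂d_i = (d_o/(d_o+d_i))² = 0.397
δf = √((∂f/∂d_o · δd_o)² + (∂f/∂d_i · δd_i)²) = √(0.0990 + 0.191) = 0.538 cm

0.538 cm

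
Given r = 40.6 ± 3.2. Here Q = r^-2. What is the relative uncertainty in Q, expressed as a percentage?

Q ∝ r^-2, so δQ/Q = |-2| · δr/r = 2 × 0.0788 = 0.158.

15.8%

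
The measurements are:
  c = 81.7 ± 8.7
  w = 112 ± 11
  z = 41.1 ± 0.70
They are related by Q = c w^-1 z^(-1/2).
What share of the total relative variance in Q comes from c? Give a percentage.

53.8%

(δQ/Q)² = (1·δc/c)² + (-1·δw/w)² + (−½·δz/z)²
  c term: (1×0.106)² = 0.0113
  w term: (-1×0.0982)² = 0.00965
  z term: (-0.5×0.0170)² = 7.25e-05
Total = 0.0211. Share from c = 0.0113/0.0211 = 0.538.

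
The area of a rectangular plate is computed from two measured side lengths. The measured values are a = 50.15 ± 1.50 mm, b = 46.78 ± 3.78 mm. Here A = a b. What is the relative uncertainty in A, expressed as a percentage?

Products/powers → add relative errors in quadrature, weighted by exponent:
  (1·δa/a)² = (1×0.0299)² = 0.000895;  (1·δb/b)² = (1×0.0808)² = 0.00653
δA/A = √(0.00742) = 0.0862

8.62%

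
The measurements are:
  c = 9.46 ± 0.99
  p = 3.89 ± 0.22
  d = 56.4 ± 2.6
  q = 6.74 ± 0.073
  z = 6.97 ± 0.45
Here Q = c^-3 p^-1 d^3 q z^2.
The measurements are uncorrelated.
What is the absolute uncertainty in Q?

6620

For a monomial Q ∝ c^-3, p^-1, d^3, q, z^2, fractional errors add in quadrature:
  (-3·δc/c)² = (-3×0.105)² = 0.0986;  (-1·δp/p)² = (-1×0.0566)² = 0.00320;  (3·δd/d)² = (3×0.0461)² = 0.0191;  (1·δq/q)² = (1×0.0108)² = 0.000117;  (2·δz/z)² = (2×0.0646)² = 0.0167
δQ/Q = √(0.138) = 0.371
Q = 17800, so δQ = 0.371 × 17800 = 6620.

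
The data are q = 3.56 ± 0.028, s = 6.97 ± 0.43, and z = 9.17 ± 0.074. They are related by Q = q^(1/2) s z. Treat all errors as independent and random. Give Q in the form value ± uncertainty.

121 ± 7.52

Q is a product of powers, so relative uncertainties combine in quadrature:
  (½·δq/q)² = (0.5×0.00787)² = 1.55e-05;  (1·δs/s)² = (1×0.0617)² = 0.00381;  (1·δz/z)² = (1×0.00807)² = 6.51e-05
δQ/Q = √(0.00389) = 0.0623
Q = 121, so δQ = 0.0623 × 121 = 7.52.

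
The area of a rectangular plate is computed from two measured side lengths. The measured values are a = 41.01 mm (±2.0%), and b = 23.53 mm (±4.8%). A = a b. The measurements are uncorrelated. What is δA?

For a monomial A ∝ a, b, fractional errors add in quadrature:
  (1·δa/a)² = (1×0.0200)² = 0.000400;  (1·δb/b)² = (1×0.0480)² = 0.00230
δA/A = √(0.00270) = 0.0520
A = 965.0 mm^2, so δA = 0.0520 × 965.0 = 50.2 mm^2.

50.2 mm^2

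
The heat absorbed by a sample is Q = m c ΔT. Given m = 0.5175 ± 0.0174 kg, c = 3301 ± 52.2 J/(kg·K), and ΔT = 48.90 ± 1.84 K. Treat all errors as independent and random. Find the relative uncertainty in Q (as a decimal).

0.0529

Since Q is a product/quotient, work with relative uncertainties:
  (1·δm/m)² = (1×0.0336)² = 0.00113;  (1·δc/c)² = (1×0.0158)² = 0.000250;  (1·δΔT/ΔT)² = (1×0.0376)² = 0.00142
δQ/Q = √(0.00280) = 0.0529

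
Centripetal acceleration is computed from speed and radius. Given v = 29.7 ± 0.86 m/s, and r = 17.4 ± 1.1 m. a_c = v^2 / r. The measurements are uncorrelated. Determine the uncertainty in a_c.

Each factor contributes (exponent × relative error)² to (δa_c/a_c)²:
  (2·δv/v)² = (2×0.0290)² = 0.00335;  (-1·δr/r)² = (-1×0.0632)² = 0.00400
δa_c/a_c = √(0.00735) = 0.0857
a_c = 50.7 m/s^2, so δa_c = 0.0857 × 50.7 = 4.35 m/s^2.

4.35 m/s^2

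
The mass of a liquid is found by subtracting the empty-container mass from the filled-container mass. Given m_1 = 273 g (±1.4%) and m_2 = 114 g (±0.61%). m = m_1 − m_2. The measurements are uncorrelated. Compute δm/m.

0.0244

For a sum/difference, combine absolute errors in quadrature:
  (δm_1)² = 14.6;  (δm_2)² = 0.484
δm = √(15.1) = 3.88 g
m = 159 g, so δm/m = 3.88/159 = 0.0244.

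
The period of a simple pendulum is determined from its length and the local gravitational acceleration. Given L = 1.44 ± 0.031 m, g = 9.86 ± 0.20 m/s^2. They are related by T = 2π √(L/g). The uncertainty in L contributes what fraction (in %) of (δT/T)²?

53.0%

(δT/T)² = (½·δL/L)² + (−½·δg/g)²
  L term: (0.5×0.0215)² = 0.000116
  g term: (-0.5×0.0203)² = 0.000103
Total = 0.000219. Share from L = 0.000116/0.000219 = 0.530.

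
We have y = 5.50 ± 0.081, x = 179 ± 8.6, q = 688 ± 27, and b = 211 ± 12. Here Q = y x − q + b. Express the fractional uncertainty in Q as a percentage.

Let p = y·x = 984. δp/p = √((1·δy/y)² + (1·δx/x)²) = √(0.000217 + 0.00231) = 0.0503, so δp = 49.5.
Q = p − q + b: δQ = √(δp² + δq² + δb²) = √(2450 + 729 + 144) = 57.6
Q = 508, so δQ/Q = 57.6/508 = 0.114.

11.4%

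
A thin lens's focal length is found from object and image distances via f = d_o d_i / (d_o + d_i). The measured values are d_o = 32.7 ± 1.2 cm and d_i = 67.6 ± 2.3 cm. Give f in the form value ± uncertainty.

22.0 ± 0.597 cm

∂f/∂d_o = (d_i/(d_o+d_i))² = 0.454;  ∂f/∂d_i = (d_o/(d_o+d_i))² = 0.106
δf = √((∂f/∂d_o · δd_o)² + (∂f/∂d_i · δd_i)²) = √(0.297 + 0.0598) = 0.597 cm
f = 22.0 cm.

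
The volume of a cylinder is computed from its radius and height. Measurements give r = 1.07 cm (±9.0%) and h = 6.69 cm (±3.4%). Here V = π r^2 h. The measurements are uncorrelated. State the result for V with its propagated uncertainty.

24.1 ± 4.41 cm^3

Products/powers → add relative errors in quadrature, weighted by exponent:
  (2·δr/r)² = (2×0.0900)² = 0.0324;  (1·δh/h)² = (1×0.0340)² = 0.00116
δV/V = √(0.0336) = 0.183
V = 24.1 cm^3, so δV = 0.183 × 24.1 = 4.41 cm^3.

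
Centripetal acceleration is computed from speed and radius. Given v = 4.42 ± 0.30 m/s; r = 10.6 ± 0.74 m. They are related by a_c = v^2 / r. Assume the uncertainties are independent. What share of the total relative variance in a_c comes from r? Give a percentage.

(δa_c/a_c)² = (2·δv/v)² + (-1·δr/r)²
  v term: (2×0.0679)² = 0.0184
  r term: (-1×0.0698)² = 0.00487
Total = 0.0233. Share from r = 0.00487/0.0233 = 0.209.

20.9%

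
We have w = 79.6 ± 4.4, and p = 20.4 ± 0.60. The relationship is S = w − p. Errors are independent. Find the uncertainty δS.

4.44

S is a linear combination, so absolute uncertainties add in quadrature:
  (δw)² = 19.4;  (δp)² = 0.360
δS = √(19.7) = 4.44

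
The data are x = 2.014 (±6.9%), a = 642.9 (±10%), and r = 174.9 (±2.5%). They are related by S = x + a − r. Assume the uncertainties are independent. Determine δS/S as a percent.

13.7%

For a sum/difference, combine absolute errors in quadrature:
  (δx)² = 0.0193;  (δa)² = 4130;  (δr)² = 19.1
δS = √(4150) = 64.4
S = 470.0, so δS/S = 64.4/470.0 = 0.137.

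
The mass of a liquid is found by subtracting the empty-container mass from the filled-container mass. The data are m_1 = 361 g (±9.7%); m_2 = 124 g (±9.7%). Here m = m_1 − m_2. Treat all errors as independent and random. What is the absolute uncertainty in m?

Each term contributes (cᵢ δxᵢ)² to (δm)²:
  (δm_1)² = 1230;  (δm_2)² = 145
δm = √(1370) = 37.0 g

37.0 g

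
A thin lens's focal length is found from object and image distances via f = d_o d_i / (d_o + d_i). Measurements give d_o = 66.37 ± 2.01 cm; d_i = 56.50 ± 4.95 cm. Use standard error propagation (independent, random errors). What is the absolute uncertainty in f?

1.51 cm

∂f/∂d_o = (d_i/(d_o+d_i))² = 0.211;  ∂f/∂d_i = (d_o/(d_o+d_i))² = 0.292
δf = √((∂f/∂d_o · δd_o)² + (∂f/∂d_i · δd_i)²) = √(0.181 + 2.09) = 1.51 cm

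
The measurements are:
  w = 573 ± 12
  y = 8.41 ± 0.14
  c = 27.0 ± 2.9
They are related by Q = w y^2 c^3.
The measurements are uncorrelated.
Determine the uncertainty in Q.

2.59e+08

Products/powers → add relative errors in quadrature, weighted by exponent:
  (1·δw/w)² = (1×0.0209)² = 0.000439;  (2·δy/y)² = (2×0.0166)² = 0.00111;  (3·δc/c)² = (3×0.107)² = 0.104
δQ/Q = √(0.105) = 0.325
Q = 7.98e+08, so δQ = 0.325 × 7.98e+08 = 2.59e+08.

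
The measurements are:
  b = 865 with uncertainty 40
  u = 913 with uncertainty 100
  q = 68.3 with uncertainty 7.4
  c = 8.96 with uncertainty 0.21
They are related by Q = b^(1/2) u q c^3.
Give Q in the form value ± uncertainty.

(1.32 ± 0.225) × 10^9

Each factor contributes (exponent × relative error)² to (δQ/Q)²:
  (½·δb/b)² = (0.5×0.0462)² = 0.000535;  (1·δu/u)² = (1×0.110)² = 0.0120;  (1·δq/q)² = (1×0.108)² = 0.0117;  (3·δc/c)² = (3×0.0234)² = 0.00494
δQ/Q = √(0.0292) = 0.171
Q = 1.32e+09, so δQ = 0.171 × 1.32e+09 = 2.25e+08.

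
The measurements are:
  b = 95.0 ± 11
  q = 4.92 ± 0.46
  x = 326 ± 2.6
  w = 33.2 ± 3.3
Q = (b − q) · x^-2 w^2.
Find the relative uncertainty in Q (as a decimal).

0.234

Let u = b − q = 90.1. δu = √(δb² + δq²) = √(121 + 0.212) = 11.0, so δu/u = 0.122.
Q is then a monomial in u, x, w:
δQ/Q = √((δu/u)² + (-2·δx/x)² + (2·δw/w)²) = √(0.0149 + 0.000254 + 0.0395) = 0.234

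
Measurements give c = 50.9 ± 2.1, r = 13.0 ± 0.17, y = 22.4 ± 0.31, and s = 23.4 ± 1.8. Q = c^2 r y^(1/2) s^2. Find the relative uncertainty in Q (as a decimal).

Products/powers → add relative errors in quadrature, weighted by exponent:
  (2·δc/c)² = (2×0.0413)² = 0.00681;  (1·δr/r)² = (1×0.0131)² = 0.000171;  (½·δy/y)² = (0.5×0.0138)² = 4.79e-05;  (2·δs/s)² = (2×0.0769)² = 0.0237
δQ/Q = √(0.0307) = 0.175

0.175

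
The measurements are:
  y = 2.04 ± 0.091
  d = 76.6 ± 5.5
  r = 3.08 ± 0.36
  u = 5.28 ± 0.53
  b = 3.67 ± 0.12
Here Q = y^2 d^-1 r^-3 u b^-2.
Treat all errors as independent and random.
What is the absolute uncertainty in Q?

For a monomial Q ∝ y^2, d^-1, r^-3, u, b^-2, fractional errors add in quadrature:
  (2·δy/y)² = (2×0.0446)² = 0.00796;  (-1·δd/d)² = (-1×0.0718)² = 0.00516;  (-3·δr/r)² = (-3×0.117)² = 0.123;  (1·δu/u)² = (1×0.100)² = 0.0101;  (-2·δb/b)² = (-2×0.0327)² = 0.00428
δQ/Q = √(0.150) = 0.388
Q = 0.000729, so δQ = 0.388 × 0.000729 = 0.000283.

0.000283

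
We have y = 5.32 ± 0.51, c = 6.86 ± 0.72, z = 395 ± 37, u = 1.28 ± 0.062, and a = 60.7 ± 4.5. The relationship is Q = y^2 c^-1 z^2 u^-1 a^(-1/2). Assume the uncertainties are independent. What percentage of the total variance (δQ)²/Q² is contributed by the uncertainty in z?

(δQ/Q)² = (2·δy/y)² + (-1·δc/c)² + (2·δz/z)² + (-1·δu/u)² + (−½·δa/a)²
  y term: (2×0.0959)² = 0.0368
  c term: (-1×0.105)² = 0.0110
  z term: (2×0.0937)² = 0.0351
  u term: (-1×0.0484)² = 0.00235
  a term: (-0.5×0.0741)² = 0.00137
Total = 0.0866. Share from z = 0.0351/0.0866 = 0.405.

40.5%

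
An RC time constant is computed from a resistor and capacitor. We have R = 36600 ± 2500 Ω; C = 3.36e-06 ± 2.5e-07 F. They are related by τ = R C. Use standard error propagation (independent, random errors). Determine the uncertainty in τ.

0.0124 s

Relative error in a monomial: (δτ/τ)² = Σ (nᵢ · δxᵢ/xᵢ)².
  (1·δR/R)² = (1×0.0683)² = 0.00467;  (1·δC/C)² = (1×0.0744)² = 0.00554
δτ/τ = √(0.0102) = 0.101
τ = 0.123 s, so δτ = 0.101 × 0.123 = 0.0124 s.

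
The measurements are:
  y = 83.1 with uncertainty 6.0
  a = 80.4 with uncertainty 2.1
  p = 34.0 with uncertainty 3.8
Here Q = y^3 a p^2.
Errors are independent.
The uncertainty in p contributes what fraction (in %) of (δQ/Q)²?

51.2%

(δQ/Q)² = (3·δy/y)² + (1·δa/a)² + (2·δp/p)²
  y term: (3×0.0722)² = 0.0469
  a term: (1×0.0261)² = 0.000682
  p term: (2×0.112)² = 0.0500
Total = 0.0976. Share from p = 0.0500/0.0976 = 0.512.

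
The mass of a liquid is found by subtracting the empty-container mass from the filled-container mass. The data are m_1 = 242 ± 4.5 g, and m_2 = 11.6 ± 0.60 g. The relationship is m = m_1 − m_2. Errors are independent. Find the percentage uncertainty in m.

For a sum/difference, combine absolute errors in quadrature:
  (δm_1)² = 20.2;  (δm_2)² = 0.360
δm = √(20.6) = 4.54 g
m = 230 g, so δm/m = 4.54/230 = 0.0197.

1.97%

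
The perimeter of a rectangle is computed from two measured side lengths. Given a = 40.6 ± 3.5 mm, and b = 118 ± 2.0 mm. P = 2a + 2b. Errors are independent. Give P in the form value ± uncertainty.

Absolute uncertainties add in quadrature for a linear combination:
  (2·δa)² = 49.0;  (2·δb)² = 16.0
δP = √(65.0) = 8.06 mm
P = 317 mm.

317 ± 8.06 mm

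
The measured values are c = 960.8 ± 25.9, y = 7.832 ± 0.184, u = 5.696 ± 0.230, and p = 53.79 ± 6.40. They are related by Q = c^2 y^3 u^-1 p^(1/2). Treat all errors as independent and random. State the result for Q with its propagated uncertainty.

(5.710 ± 0.652) × 10^8

Products/powers → add relative errors in quadrature, weighted by exponent:
  (2·δc/c)² = (2×0.0270)² = 0.00291;  (3·δy/y)² = (3×0.0235)² = 0.00497;  (-1·δu/u)² = (-1×0.0404)² = 0.00163;  (½·δp/p)² = (0.5×0.119)² = 0.00354
δQ/Q = √(0.0130) = 0.114
Q = 5.71e+08, so δQ = 0.114 × 5.71e+08 = 6.52e+07.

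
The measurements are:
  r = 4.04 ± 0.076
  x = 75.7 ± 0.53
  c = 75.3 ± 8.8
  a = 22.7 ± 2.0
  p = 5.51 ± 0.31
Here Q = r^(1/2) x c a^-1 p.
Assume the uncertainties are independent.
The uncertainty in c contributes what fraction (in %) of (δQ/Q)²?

55.2%

(δQ/Q)² = (½·δr/r)² + (1·δx/x)² + (1·δc/c)² + (-1·δa/a)² + (1·δp/p)²
  r term: (0.5×0.0188)² = 8.85e-05
  x term: (1×0.00700)² = 4.9e-05
  c term: (1×0.117)² = 0.0137
  a term: (-1×0.0881)² = 0.00776
  p term: (1×0.0563)² = 0.00317
Total = 0.0247. Share from c = 0.0137/0.0247 = 0.552.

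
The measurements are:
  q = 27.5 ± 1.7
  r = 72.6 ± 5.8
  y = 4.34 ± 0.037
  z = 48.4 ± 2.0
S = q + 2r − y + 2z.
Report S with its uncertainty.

265 ± 12.4

S is a linear combination, so absolute uncertainties add in quadrature:
  (δq)² = 2.89;  (2·δr)² = 135;  (δy)² = 0.00137;  (2·δz)² = 16.0
δS = √(153) = 12.4
S = 265.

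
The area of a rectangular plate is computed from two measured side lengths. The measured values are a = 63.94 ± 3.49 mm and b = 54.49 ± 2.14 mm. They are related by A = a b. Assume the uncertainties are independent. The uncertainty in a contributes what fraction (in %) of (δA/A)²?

65.9%

(δA/A)² = (1·δa/a)² + (1·δb/b)²
  a term: (1×0.0546)² = 0.00298
  b term: (1×0.0393)² = 0.00154
Total = 0.00452. Share from a = 0.00298/0.00452 = 0.659.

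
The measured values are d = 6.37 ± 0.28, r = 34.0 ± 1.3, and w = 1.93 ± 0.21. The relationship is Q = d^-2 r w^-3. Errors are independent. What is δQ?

0.0397

For a monomial Q ∝ d^-2, r, w^-3, fractional errors add in quadrature:
  (-2·δd/d)² = (-2×0.0440)² = 0.00773;  (1·δr/r)² = (1×0.0382)² = 0.00146;  (-3·δw/w)² = (-3×0.109)² = 0.107
δQ/Q = √(0.116) = 0.340
Q = 0.117, so δQ = 0.340 × 0.117 = 0.0397.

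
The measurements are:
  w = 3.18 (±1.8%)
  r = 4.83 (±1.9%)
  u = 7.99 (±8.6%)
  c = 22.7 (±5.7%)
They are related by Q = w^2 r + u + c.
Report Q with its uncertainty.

79.5 ± 2.47

Let p = w^2·r = 48.8. δp/p = √((2·δw/w)² + (1·δr/r)²) = √(0.00130 + 0.000361) = 0.0407, so δp = 1.99.
Q = p + u + c: δQ = √(δp² + δu² + δc²) = √(3.95 + 0.472 + 1.67) = 2.47
Q = 79.5.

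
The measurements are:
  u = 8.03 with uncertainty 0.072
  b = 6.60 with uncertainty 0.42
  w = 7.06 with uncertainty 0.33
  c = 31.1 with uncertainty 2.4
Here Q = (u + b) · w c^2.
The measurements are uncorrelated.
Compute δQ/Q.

Let h = u + b = 14.6. δh = √(δu² + δb²) = √(0.00518 + 0.176) = 0.426, so δh/h = 0.0291.
Q is then a monomial in h, w, c:
δQ/Q = √((δh/h)² + (1·δw/w)² + (2·δc/c)²) = √(0.000848 + 0.00218 + 0.0238) = 0.164

0.164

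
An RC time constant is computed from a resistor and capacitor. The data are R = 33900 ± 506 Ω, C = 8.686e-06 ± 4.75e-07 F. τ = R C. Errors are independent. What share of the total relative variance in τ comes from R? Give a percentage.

(δτ/τ)² = (1·δR/R)² + (1·δC/C)²
  R term: (1×0.0149)² = 0.000223
  C term: (1×0.0547)² = 0.00299
Total = 0.00321. Share from R = 0.000223/0.00321 = 0.0693.

6.93%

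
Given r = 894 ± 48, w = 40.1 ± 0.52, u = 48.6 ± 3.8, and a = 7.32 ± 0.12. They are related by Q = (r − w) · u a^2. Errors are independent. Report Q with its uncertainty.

Let h = r − w = 854. δh = √(δr² + δw²) = √(2300 + 0.270) = 48.0, so δh/h = 0.0562.
Q is then a monomial in h, u, a:
δQ/Q = √((δh/h)² + (1·δu/u)² + (2·δa/a)²) = √(0.00316 + 0.00611 + 0.00107) = 0.102
Q = 2.22e+06, so δQ = 0.102 × 2.22e+06 = 2.26e+05.

(2.22 ± 0.226) × 10^6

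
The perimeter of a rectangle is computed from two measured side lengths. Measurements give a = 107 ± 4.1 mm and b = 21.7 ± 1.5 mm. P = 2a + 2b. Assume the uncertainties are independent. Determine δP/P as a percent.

3.39%

P is a linear combination, so absolute uncertainties add in quadrature:
  (2·δa)² = 67.2;  (2·δb)² = 9.00
δP = √(76.2) = 8.73 mm
P = 257 mm, so δP/P = 8.73/257 = 0.0339.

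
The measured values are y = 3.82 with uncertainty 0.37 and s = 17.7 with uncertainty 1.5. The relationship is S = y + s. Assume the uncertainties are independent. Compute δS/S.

Each term contributes (cᵢ δxᵢ)² to (δS)²:
  (δy)² = 0.137;  (δs)² = 2.25
δS = √(2.39) = 1.54
S = 21.5, so δS/S = 1.54/21.5 = 0.0718.

0.0718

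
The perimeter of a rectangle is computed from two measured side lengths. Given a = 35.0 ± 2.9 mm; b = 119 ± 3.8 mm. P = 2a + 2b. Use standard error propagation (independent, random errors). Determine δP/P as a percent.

P is a linear combination, so absolute uncertainties add in quadrature:
  (2·δa)² = 33.6;  (2·δb)² = 57.8
δP = √(91.4) = 9.56 mm
P = 308 mm, so δP/P = 9.56/308 = 0.0310.

3.10%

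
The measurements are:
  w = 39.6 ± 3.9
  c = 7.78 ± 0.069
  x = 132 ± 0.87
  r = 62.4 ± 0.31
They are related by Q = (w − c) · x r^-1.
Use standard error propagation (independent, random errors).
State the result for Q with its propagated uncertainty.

67.3 ± 8.27

Let u = w − c = 31.8. δu = √(δw² + δc²) = √(15.2 + 0.00476) = 3.90, so δu/u = 0.123.
Q is then a monomial in u, x, r:
δQ/Q = √((δu/u)² + (1·δx/x)² + (-1·δr/r)²) = √(0.0150 + 4.34e-05 + 2.47e-05) = 0.123
Q = 67.3, so δQ = 0.123 × 67.3 = 8.27.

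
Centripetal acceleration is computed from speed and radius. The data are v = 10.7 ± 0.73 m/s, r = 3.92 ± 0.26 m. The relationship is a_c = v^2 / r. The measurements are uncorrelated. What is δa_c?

Each factor contributes (exponent × relative error)² to (δa_c/a_c)²:
  (2·δv/v)² = (2×0.0682)² = 0.0186;  (-1·δr/r)² = (-1×0.0663)² = 0.00440
δa_c/a_c = √(0.0230) = 0.152
a_c = 29.2 m/s^2, so δa_c = 0.152 × 29.2 = 4.43 m/s^2.

4.43 m/s^2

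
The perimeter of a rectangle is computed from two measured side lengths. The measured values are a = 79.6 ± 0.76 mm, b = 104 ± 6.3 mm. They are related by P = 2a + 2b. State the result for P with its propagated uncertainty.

367 ± 12.7 mm

P is a linear combination, so absolute uncertainties add in quadrature:
  (2·δa)² = 2.31;  (2·δb)² = 159
δP = √(161) = 12.7 mm
P = 367 mm.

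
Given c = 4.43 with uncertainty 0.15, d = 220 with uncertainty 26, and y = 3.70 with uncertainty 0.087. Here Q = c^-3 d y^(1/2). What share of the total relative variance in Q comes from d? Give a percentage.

57.2%

(δQ/Q)² = (-3·δc/c)² + (1·δd/d)² + (½·δy/y)²
  c term: (-3×0.0339)² = 0.0103
  d term: (1×0.118)² = 0.0140
  y term: (0.5×0.0235)² = 0.000138
Total = 0.0244. Share from d = 0.0140/0.0244 = 0.572.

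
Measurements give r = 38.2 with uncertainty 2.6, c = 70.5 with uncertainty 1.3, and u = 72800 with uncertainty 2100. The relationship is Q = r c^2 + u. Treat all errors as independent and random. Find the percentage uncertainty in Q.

5.65%

Let p = r·c^2 = 1.9e+05. δp/p = √((1·δr/r)² + (2·δc/c)²) = √(0.00463 + 0.00136) = 0.0774, so δp = 14700.
Q = p + u: δQ = √(δp² + δu²) = √(2.16e+08 + 4.41e+06) = 14800
Q = 2.63e+05, so δQ/Q = 14800/2.63e+05 = 0.0565.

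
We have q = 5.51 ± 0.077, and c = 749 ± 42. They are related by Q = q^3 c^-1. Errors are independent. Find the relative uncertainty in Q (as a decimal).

Q is a product of powers, so relative uncertainties combine in quadrature:
  (3·δq/q)² = (3×0.0140)² = 0.00176;  (-1·δc/c)² = (-1×0.0561)² = 0.00314
δQ/Q = √(0.00490) = 0.0700

0.0700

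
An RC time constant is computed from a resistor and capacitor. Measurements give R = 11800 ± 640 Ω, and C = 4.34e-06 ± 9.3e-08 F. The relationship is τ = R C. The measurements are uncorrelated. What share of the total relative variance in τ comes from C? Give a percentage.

13.5%

(δτ/τ)² = (1·δR/R)² + (1·δC/C)²
  R term: (1×0.0542)² = 0.00294
  C term: (1×0.0214)² = 0.000459
Total = 0.00340. Share from C = 0.000459/0.00340 = 0.135.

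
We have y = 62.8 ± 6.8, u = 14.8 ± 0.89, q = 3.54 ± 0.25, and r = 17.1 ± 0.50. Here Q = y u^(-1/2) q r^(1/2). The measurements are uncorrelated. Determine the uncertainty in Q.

Q is a product of powers, so relative uncertainties combine in quadrature:
  (1·δy/y)² = (1×0.108)² = 0.0117;  (−½·δu/u)² = (-0.5×0.0601)² = 0.000904;  (1·δq/q)² = (1×0.0706)² = 0.00499;  (½·δr/r)² = (0.5×0.0292)² = 0.000214
δQ/Q = √(0.0178) = 0.134
Q = 239, so δQ = 0.134 × 239 = 31.9.

31.9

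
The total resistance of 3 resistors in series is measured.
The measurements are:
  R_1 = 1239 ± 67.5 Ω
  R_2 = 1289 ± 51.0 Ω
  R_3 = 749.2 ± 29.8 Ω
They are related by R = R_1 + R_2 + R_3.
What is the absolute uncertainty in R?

For a sum/difference, combine absolute errors in quadrature:
  (δR_1)² = 4560;  (δR_2)² = 2600;  (δR_3)² = 888
δR = √(8050) = 89.7 Ω

89.7 Ω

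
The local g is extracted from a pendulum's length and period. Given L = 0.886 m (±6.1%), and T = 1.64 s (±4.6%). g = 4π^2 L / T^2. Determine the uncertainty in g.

1.44 m/s^2

g is a product of powers, so relative uncertainties combine in quadrature:
  (1·δL/L)² = (1×0.0610)² = 0.00372;  (-2·δT/T)² = (-2×0.0460)² = 0.00846
δg/g = √(0.0122) = 0.110
g = 13.0 m/s^2, so δg = 0.110 × 13.0 = 1.44 m/s^2.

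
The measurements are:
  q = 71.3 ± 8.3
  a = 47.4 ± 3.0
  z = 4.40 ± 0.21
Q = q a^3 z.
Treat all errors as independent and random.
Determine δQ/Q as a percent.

For a monomial Q ∝ q, a^3, z, fractional errors add in quadrature:
  (1·δq/q)² = (1×0.116)² = 0.0136;  (3·δa/a)² = (3×0.0633)² = 0.0361;  (1·δz/z)² = (1×0.0477)² = 0.00228
δQ/Q = √(0.0519) = 0.228

22.8%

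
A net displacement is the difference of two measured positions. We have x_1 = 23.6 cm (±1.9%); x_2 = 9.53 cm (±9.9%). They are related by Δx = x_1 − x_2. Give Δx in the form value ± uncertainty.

14.1 ± 1.04 cm

Absolute uncertainties add in quadrature for a linear combination:
  (δx_1)² = 0.201;  (δx_2)² = 0.890
δΔx = √(1.09) = 1.04 cm
Δx = 14.1 cm.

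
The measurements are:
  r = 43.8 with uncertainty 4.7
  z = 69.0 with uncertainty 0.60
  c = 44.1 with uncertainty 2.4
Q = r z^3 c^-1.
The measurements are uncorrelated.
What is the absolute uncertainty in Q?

40200

Each factor contributes (exponent × relative error)² to (δQ/Q)²:
  (1·δr/r)² = (1×0.107)² = 0.0115;  (3·δz/z)² = (3×0.00870)² = 0.000681;  (-1·δc/c)² = (-1×0.0544)² = 0.00296
δQ/Q = √(0.0152) = 0.123
Q = 3.26e+05, so δQ = 0.123 × 3.26e+05 = 40200.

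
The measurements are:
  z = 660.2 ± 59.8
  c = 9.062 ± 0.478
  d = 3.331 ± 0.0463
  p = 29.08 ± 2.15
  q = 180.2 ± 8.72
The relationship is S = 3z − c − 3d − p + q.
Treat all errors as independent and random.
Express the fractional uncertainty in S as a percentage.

Absolute uncertainties add in quadrature for a linear combination:
  (3·δz)² = 32200;  (δc)² = 0.228;  (3·δd)² = 0.0193;  (δp)² = 4.62;  (δq)² = 76.0
δS = √(32300) = 180
S = 2113, so δS/S = 180/2113 = 0.0850.

8.50%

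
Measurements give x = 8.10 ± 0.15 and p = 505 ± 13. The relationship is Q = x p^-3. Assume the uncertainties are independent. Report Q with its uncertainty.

Each factor contributes (exponent × relative error)² to (δQ/Q)²:
  (1·δx/x)² = (1×0.0185)² = 0.000343;  (-3·δp/p)² = (-3×0.0257)² = 0.00596
δQ/Q = √(0.00631) = 0.0794
Q = 6.29e-08, so δQ = 0.0794 × 6.29e-08 = 4.99e-09.

(6.29 ± 0.499) × 10^-8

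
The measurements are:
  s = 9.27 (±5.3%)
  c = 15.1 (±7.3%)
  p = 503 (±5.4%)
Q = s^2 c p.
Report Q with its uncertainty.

Q is a product of powers, so relative uncertainties combine in quadrature:
  (2·δs/s)² = (2×0.0530)² = 0.0112;  (1·δc/c)² = (1×0.0730)² = 0.00533;  (1·δp/p)² = (1×0.0540)² = 0.00292
δQ/Q = √(0.0195) = 0.140
Q = 6.53e+05, so δQ = 0.140 × 6.53e+05 = 91100.

(6.53 ± 0.911) × 10^5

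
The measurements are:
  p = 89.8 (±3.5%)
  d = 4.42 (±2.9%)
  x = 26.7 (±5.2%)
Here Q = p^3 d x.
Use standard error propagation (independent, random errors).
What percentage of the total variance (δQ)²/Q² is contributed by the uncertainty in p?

(δQ/Q)² = (3·δp/p)² + (1·δd/d)² + (1·δx/x)²
  p term: (3×0.0350)² = 0.0110
  d term: (1×0.0290)² = 0.000841
  x term: (1×0.0520)² = 0.00270
Total = 0.0146. Share from p = 0.0110/0.0146 = 0.757.

75.7%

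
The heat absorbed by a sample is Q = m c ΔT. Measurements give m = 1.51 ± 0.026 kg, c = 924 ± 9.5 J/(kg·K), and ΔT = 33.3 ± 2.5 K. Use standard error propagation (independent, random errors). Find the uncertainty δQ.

For a monomial Q ∝ m, c, ΔT, fractional errors add in quadrature:
  (1·δm/m)² = (1×0.0172)² = 0.000296;  (1·δc/c)² = (1×0.0103)² = 0.000106;  (1·δΔT/ΔT)² = (1×0.0751)² = 0.00564
δQ/Q = √(0.00604) = 0.0777
Q = 46500 J, so δQ = 0.0777 × 46500 = 3610 J.

3610 J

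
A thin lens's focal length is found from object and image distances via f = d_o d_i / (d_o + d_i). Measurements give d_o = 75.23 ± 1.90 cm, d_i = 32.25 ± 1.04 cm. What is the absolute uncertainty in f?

0.537 cm

∂f/∂d_o = (d_i/(d_o+d_i))² = 0.0900;  ∂f/∂d_i = (d_o/(d_o+d_i))² = 0.490
δf = √((∂f/∂d_o · δd_o)² + (∂f/∂d_i · δd_i)²) = √(0.0293 + 0.260) = 0.537 cm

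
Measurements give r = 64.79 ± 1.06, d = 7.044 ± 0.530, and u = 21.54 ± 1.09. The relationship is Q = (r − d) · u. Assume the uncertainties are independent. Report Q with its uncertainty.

1244 ± 67.9

Let w = r − d = 57.75. δw = √(δr² + δd²) = √(1.12 + 0.281) = 1.19, so δw/w = 0.0205.
Q is then a monomial in w, u:
δQ/Q = √((δw/w)² + (1·δu/u)²) = √(0.000421 + 0.00256) = 0.0546
Q = 1244, so δQ = 0.0546 × 1244 = 67.9.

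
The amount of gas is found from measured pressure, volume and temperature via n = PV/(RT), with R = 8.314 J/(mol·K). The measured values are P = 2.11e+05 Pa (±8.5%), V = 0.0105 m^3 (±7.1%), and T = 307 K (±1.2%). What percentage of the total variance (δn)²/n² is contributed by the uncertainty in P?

58.2%

(δn/n)² = (1·δP/P)² + (1·δV/V)² + (-1·δT/T)²
  P term: (1×0.0850)² = 0.00723
  V term: (1×0.0710)² = 0.00504
  T term: (-1×0.0120)² = 0.000144
Total = 0.0124. Share from P = 0.00723/0.0124 = 0.582.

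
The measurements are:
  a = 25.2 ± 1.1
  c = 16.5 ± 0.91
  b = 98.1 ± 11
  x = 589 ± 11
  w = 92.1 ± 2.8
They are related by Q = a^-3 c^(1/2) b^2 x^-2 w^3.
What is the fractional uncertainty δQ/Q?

Q is a product of powers, so relative uncertainties combine in quadrature:
  (-3·δa/a)² = (-3×0.0437)² = 0.0171;  (½·δc/c)² = (0.5×0.0552)² = 0.000760;  (2·δb/b)² = (2×0.112)² = 0.0503;  (-2·δx/x)² = (-2×0.0187)² = 0.00140;  (3·δw/w)² = (3×0.0304)² = 0.00832
δQ/Q = √(0.0779) = 0.279

0.279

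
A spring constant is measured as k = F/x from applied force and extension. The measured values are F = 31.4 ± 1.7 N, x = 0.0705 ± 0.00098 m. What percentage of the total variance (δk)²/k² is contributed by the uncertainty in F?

93.8%

(δk/k)² = (1·δF/F)² + (-1·δx/x)²
  F term: (1×0.0541)² = 0.00293
  x term: (-1×0.0139)² = 0.000193
Total = 0.00312. Share from F = 0.00293/0.00312 = 0.938.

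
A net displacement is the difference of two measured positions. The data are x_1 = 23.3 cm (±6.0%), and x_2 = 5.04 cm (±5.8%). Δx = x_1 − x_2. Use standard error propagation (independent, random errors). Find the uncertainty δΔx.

1.43 cm

Each term contributes (cᵢ δxᵢ)² to (δΔx)²:
  (δx_1)² = 1.95;  (δx_2)² = 0.0855
δΔx = √(2.04) = 1.43 cm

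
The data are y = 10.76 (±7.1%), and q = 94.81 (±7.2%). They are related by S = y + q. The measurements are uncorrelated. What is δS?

Sums and differences: (δS)² = Σ (cᵢ δxᵢ)².
  (δy)² = 0.584;  (δq)² = 46.6
δS = √(47.2) = 6.87

6.87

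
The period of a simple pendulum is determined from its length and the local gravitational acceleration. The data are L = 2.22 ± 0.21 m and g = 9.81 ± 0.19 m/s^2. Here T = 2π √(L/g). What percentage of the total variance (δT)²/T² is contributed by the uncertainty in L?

(δT/T)² = (½·δL/L)² + (−½·δg/g)²
  L term: (0.5×0.0946)² = 0.00224
  g term: (-0.5×0.0194)² = 9.38e-05
Total = 0.00233. Share from L = 0.00224/0.00233 = 0.960.

96.0%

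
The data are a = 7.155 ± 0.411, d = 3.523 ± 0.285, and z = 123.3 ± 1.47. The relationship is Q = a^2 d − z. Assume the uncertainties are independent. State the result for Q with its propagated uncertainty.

57.06 ± 25.4

Let p = a^2·d = 180.4. δp/p = √((2·δa/a)² + (1·δd/d)²) = √(0.0132 + 0.00654) = 0.141, so δp = 25.3.
Q = p − z: δQ = √(δp² + δz²) = √(642 + 2.16) = 25.4
Q = 57.06.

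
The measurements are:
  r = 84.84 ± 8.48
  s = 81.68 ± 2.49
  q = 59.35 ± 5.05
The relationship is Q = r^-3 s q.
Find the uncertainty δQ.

0.00249

Products/powers → add relative errors in quadrature, weighted by exponent:
  (-3·δr/r)² = (-3×0.1000)² = 0.0899;  (1·δs/s)² = (1×0.0305)² = 0.000929;  (1·δq/q)² = (1×0.0851)² = 0.00724
δQ/Q = √(0.0981) = 0.313
Q = 0.007938, so δQ = 0.313 × 0.007938 = 0.00249.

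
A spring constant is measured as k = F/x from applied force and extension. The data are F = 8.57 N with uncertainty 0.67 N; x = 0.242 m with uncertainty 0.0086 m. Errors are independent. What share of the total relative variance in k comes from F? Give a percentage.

(δk/k)² = (1·δF/F)² + (-1·δx/x)²
  F term: (1×0.0782)² = 0.00611
  x term: (-1×0.0355)² = 0.00126
Total = 0.00737. Share from F = 0.00611/0.00737 = 0.829.

82.9%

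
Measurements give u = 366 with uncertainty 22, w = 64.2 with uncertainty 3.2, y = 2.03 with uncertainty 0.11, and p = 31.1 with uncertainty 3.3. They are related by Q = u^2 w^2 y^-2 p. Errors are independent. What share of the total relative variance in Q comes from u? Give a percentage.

(δQ/Q)² = (2·δu/u)² + (2·δw/w)² + (-2·δy/y)² + (1·δp/p)²
  u term: (2×0.0601)² = 0.0145
  w term: (2×0.0498)² = 0.00994
  y term: (-2×0.0542)² = 0.0117
  p term: (1×0.106)² = 0.0113
Total = 0.0474. Share from u = 0.0145/0.0474 = 0.305.

30.5%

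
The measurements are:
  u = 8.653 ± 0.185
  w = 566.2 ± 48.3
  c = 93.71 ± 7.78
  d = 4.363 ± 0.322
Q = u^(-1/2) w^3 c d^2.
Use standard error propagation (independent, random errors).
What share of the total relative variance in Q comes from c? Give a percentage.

7.31%

(δQ/Q)² = (−½·δu/u)² + (3·δw/w)² + (1·δc/c)² + (2·δd/d)²
  u term: (-0.5×0.0214)² = 0.000114
  w term: (3×0.0853)² = 0.0655
  c term: (1×0.0830)² = 0.00689
  d term: (2×0.0738)² = 0.0218
Total = 0.0943. Share from c = 0.00689/0.0943 = 0.0731.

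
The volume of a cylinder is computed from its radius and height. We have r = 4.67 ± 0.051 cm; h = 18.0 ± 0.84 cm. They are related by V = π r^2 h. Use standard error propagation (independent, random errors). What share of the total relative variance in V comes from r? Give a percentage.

18.0%

(δV/V)² = (2·δr/r)² + (1·δh/h)²
  r term: (2×0.0109)² = 0.000477
  h term: (1×0.0467)² = 0.00218
Total = 0.00265. Share from r = 0.000477/0.00265 = 0.180.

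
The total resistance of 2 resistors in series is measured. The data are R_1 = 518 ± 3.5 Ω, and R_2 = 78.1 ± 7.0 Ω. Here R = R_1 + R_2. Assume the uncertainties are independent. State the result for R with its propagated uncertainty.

596 ± 7.83 Ω

R is a linear combination, so absolute uncertainties add in quadrature:
  (δR_1)² = 12.2;  (δR_2)² = 49.0
δR = √(61.2) = 7.83 Ω
R = 596 Ω.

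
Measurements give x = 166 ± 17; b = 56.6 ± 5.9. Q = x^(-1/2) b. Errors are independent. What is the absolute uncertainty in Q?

Since Q is a product/quotient, work with relative uncertainties:
  (−½·δx/x)² = (-0.5×0.102)² = 0.00262;  (1·δb/b)² = (1×0.104)² = 0.0109
δQ/Q = √(0.0135) = 0.116
Q = 4.39, so δQ = 0.116 × 4.39 = 0.510.

0.510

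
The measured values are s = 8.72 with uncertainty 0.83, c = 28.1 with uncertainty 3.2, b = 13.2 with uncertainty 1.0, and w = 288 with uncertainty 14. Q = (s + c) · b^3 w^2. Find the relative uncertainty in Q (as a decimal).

0.263

Let u = s + c = 36.8. δu = √(δs² + δc²) = √(0.689 + 10.2) = 3.31, so δu/u = 0.0898.
Q is then a monomial in u, b, w:
δQ/Q = √((δu/u)² + (3·δb/b)² + (2·δw/w)²) = √(0.00806 + 0.0517 + 0.00945) = 0.263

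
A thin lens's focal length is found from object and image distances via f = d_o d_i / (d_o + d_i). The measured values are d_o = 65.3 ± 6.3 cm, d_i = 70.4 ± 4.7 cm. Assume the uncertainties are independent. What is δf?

2.01 cm

∂f/∂d_o = (d_i/(d_o+d_i))² = 0.269;  ∂f/∂d_i = (d_o/(d_o+d_i))² = 0.232
δf = √((∂f/∂d_o · δd_o)² + (∂f/∂d_i · δd_i)²) = √(2.88 + 1.18) = 2.01 cm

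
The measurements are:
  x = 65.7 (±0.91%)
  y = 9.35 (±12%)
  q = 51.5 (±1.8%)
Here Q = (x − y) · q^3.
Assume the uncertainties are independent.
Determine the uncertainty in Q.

4.5e+05

Let u = x − y = 56.4. δu = √(δx² + δy²) = √(0.357 + 1.26) = 1.27, so δu/u = 0.0226.
Q is then a monomial in u, q:
δQ/Q = √((δu/u)² + (3·δq/q)²) = √(0.000509 + 0.00292) = 0.0585
Q = 7.7e+06, so δQ = 0.0585 × 7.7e+06 = 4.5e+05.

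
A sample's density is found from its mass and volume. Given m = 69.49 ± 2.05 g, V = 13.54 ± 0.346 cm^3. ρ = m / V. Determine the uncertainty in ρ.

ρ is a product of powers, so relative uncertainties combine in quadrature:
  (1·δm/m)² = (1×0.0295)² = 0.000870;  (-1·δV/V)² = (-1×0.0256)² = 0.000653
δρ/ρ = √(0.00152) = 0.0390
ρ = 5.132 g/cm^3, so δρ = 0.0390 × 5.132 = 0.200 g/cm^3.

0.200 g/cm^3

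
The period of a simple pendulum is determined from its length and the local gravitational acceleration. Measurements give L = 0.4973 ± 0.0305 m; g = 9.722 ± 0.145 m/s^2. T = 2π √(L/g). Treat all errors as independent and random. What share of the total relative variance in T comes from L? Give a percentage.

(δT/T)² = (½·δL/L)² + (−½·δg/g)²
  L term: (0.5×0.0613)² = 0.000940
  g term: (-0.5×0.0149)² = 5.56e-05
Total = 0.000996. Share from L = 0.000940/0.000996 = 0.944.

94.4%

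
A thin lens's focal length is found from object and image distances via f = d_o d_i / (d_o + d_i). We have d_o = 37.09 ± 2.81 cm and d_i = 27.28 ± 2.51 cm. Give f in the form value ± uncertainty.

15.72 ± 0.974 cm

∂f/∂d_o = (d_i/(d_o+d_i))² = 0.180;  ∂f/∂d_i = (d_o/(d_o+d_i))² = 0.332
δf = √((∂f/∂d_o · δd_o)² + (∂f/∂d_i · δd_i)²) = √(0.255 + 0.694) = 0.974 cm
f = 15.72 cm.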